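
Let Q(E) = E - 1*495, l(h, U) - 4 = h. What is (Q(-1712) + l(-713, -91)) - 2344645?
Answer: -2347561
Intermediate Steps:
l(h, U) = 4 + h
Q(E) = -495 + E (Q(E) = E - 495 = -495 + E)
(Q(-1712) + l(-713, -91)) - 2344645 = ((-495 - 1712) + (4 - 713)) - 2344645 = (-2207 - 709) - 2344645 = -2916 - 2344645 = -2347561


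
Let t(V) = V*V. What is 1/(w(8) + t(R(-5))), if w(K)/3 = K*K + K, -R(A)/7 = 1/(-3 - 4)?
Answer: 1/217 ≈ 0.0046083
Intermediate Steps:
R(A) = 1 (R(A) = -7/(-3 - 4) = -7/(-7) = -7*(-1/7) = 1)
t(V) = V**2
w(K) = 3*K + 3*K**2 (w(K) = 3*(K*K + K) = 3*(K**2 + K) = 3*(K + K**2) = 3*K + 3*K**2)
1/(w(8) + t(R(-5))) = 1/(3*8*(1 + 8) + 1**2) = 1/(3*8*9 + 1) = 1/(216 + 1) = 1/217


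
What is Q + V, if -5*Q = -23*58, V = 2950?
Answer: 16084/5 ≈ 3216.8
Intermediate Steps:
Q = 1334/5 (Q = -(-23)*58/5 = -1/5*(-1334) = 1334/5 ≈ 266.80)
Q + V = 1334/5 + 2950 = 16084/5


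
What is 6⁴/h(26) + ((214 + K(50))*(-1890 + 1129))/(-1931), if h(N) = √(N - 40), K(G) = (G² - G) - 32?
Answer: 2002952/1931 - 648*I*√14/7 ≈ 1037.3 - 346.37*I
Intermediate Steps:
K(G) = -32 + G² - G
h(N) = √(-40 + N)
6⁴/h(26) + ((214 + K(50))*(-1890 + 1129))/(-1931) = 6⁴/(√(-40 + 26)) + ((214 + (-32 + 50² - 1*50))*(-1890 + 1129))/(-1931) = 1296/(√(-14)) + ((214 + (-32 + 2500 - 50))*(-761))*(-1/1931) = 1296/((I*√14)) + ((214 + 2418)*(-761))*(-1/1931) = 1296*(-I*√14/14) + (2632*(-761))*(-1/1931) = -648*I*√14/7 - 2002952*(-1/1931) = -648*I*√14/7 + 2002952/1931 = 2002952/1931 - 648*I*√14/7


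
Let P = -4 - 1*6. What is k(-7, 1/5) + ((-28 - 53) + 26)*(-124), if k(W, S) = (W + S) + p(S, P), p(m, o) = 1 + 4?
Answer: 34091/5 ≈ 6818.2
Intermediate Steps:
P = -10 (P = -4 - 6 = -10)
p(m, o) = 5
k(W, S) = 5 + S + W (k(W, S) = (W + S) + 5 = (S + W) + 5 = 5 + S + W)
k(-7, 1/5) + ((-28 - 53) + 26)*(-124) = (5 + 1/5 - 7) + ((-28 - 53) + 26)*(-124) = (5 + ⅕ - 7) + (-81 + 26)*(-124) = -9/5 - 55*(-124) = -9/5 + 6820 = 34091/5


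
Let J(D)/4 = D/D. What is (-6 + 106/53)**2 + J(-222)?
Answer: 20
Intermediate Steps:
J(D) = 4 (J(D) = 4*(D/D) = 4*1 = 4)
(-6 + 106/53)**2 + J(-222) = (-6 + 106/53)**2 + 4 = (-6 + 106*(1/53))**2 + 4 = (-6 + 2)**2 + 4 = (-4)**2 + 4 = 16 + 4 = 20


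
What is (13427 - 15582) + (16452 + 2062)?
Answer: 16359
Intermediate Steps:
(13427 - 15582) + (16452 + 2062) = -2155 + 18514 = 16359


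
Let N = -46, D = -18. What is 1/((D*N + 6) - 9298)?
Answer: -1/8464 ≈ -0.00011815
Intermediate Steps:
1/((D*N + 6) - 9298) = 1/((-18*(-46) + 6) - 9298) = 1/((828 + 6) - 9298) = 1/(834 - 9298) = 1/(-8464) = -1/8464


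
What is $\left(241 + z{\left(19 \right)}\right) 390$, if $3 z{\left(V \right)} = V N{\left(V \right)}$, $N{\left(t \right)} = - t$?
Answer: $47060$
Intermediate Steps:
$z{\left(V \right)} = - \frac{V^{2}}{3}$ ($z{\left(V \right)} = \frac{V \left(- V\right)}{3} = \frac{\left(-1\right) V^{2}}{3} = - \frac{V^{2}}{3}$)
$\left(241 + z{\left(19 \right)}\right) 390 = \left(241 - \frac{19^{2}}{3}\right) 390 = \left(241 - \frac{361}{3}\right) 390 = \frac{362}{3} \cdot 390 = 47060$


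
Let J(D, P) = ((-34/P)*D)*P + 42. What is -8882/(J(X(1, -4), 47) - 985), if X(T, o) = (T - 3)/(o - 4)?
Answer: 17764/1903 ≈ 9.3347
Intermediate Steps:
X(T, o) = (-3 + T)/(-4 + o)
J(D, P) = 42 - 34*D (J(D, P) = (-34*D/P)*P + 42 = -34*D + 42 = 42 - 34*D)
-8882/(J(X(1, -4), 47) - 985) = -8882/((42 - 34*(-3 + 1)/(-4 - 4)) - 985) = -8882/((42 - 34*(-2)/(-8)) - 985) = -8882/((42 - (-17)*(-2)/4) - 985) = -8882/((42 - 34*¼) - 985) = -8882/((42 - 17/2) - 985) = -8882/(67/2 - 985) = -8882/(-1903/2) = -8882*(-2/1903) = 17764/1903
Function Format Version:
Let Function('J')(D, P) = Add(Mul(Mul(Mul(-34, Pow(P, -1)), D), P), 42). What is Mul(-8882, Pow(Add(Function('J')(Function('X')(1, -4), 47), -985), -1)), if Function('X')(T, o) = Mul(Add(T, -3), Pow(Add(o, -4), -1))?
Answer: Rational(17764, 1903) ≈ 9.3347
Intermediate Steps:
Function('X')(T, o) = Mul(Pow(Add(-4, o), -1), Add(-3, T)) (Function('X')(T, o) = Mul(Add(-3, T), Pow(Add(-4, o), -1)) = Mul(Pow(Add(-4, o), -1), Add(-3, T)))
Function('J')(D, P) = Add(42, Mul(-34, D)) (Function('J')(D, P) = Add(Mul(Mul(-34, D, Pow(P, -1)), P), 42) = Add(Mul(-34, D), 42) = Add(42, Mul(-34, D)))
Mul(-8882, Pow(Add(Function('J')(Function('X')(1, -4), 47), -985), -1)) = Mul(-8882, Pow(Add(Add(42, Mul(-34, Mul(Pow(Add(-4, -4), -1), Add(-3, 1)))), -985), -1)) = Mul(-8882, Pow(Add(Add(42, Mul(-34, Mul(Pow(-8, -1), -2))), -985), -1)) = Mul(-8882, Pow(Add(Add(42, Mul(-34, Mul(Rational(-1, 8), -2))), -985), -1)) = Mul(-8882, Pow(Add(Add(42, Mul(-34, Rational(1, 4))), -985), -1)) = Mul(-8882, Pow(Add(Add(42, Rational(-17, 2)), -985), -1)) = Mul(-8882, Pow(Add(Rational(67, 2), -985), -1)) = Mul(-8882, Pow(Rational(-1903, 2), -1)) = Mul(-8882, Rational(-2, 1903)) = Rational(17764, 1903)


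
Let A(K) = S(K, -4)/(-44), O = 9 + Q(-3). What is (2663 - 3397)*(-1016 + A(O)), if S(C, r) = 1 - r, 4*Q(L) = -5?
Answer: 16408203/22 ≈ 7.4583e+5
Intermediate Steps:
Q(L) = -5/4 (Q(L) = (¼)*(-5) = -5/4)
O = 31/4 (O = 9 - 5/4 = 31/4 ≈ 7.7500)
A(K) = -5/44 (A(K) = (1 - 1*(-4))/(-44) = (1 + 4)*(-1/44) = 5*(-1/44) = -5/44)
(2663 - 3397)*(-1016 + A(O)) = (2663 - 3397)*(-1016 - 5/44) = -734*(-44709/44) = 16408203/22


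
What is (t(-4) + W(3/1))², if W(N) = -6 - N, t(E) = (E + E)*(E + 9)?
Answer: 2401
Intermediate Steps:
t(E) = 2*E*(9 + E) (t(E) = (2*E)*(9 + E) = 2*E*(9 + E))
(t(-4) + W(3/1))² = (2*(-4)*(9 - 4) + (-6 - 3/1))² = (2*(-4)*5 + (-6 - 3))² = (-40 + (-6 - 1*3))² = (-40 + (-6 - 3))² = (-40 - 9)² = (-49)² = 2401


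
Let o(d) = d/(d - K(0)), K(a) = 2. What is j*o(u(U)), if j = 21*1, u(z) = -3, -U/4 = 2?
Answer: 63/5 ≈ 12.600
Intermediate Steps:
U = -8 (U = -4*2 = -8)
j = 21
o(d) = d/(-2 + d) (o(d) = d/(d - 1*2) = d/(d - 2) = d/(-2 + d))
j*o(u(U)) = 21*(-3/(-2 - 3)) = 21*(-3/(-5)) = 21*(-3*(-⅕)) = 21*(⅗) = 63/5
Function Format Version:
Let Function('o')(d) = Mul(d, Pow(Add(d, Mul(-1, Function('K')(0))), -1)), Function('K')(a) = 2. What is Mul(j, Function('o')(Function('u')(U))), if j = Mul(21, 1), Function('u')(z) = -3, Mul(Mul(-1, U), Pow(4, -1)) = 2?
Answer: Rational(63, 5) ≈ 12.600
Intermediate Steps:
U = -8 (U = Mul(-4, 2) = -8)
j = 21
Function('o')(d) = Mul(d, Pow(Add(-2, d), -1)) (Function('o')(d) = Mul(d, Pow(Add(d, Mul(-1, 2)), -1)) = Mul(d, Pow(Add(d, -2), -1)) = Mul(d, Pow(Add(-2, d), -1)))
Mul(j, Function('o')(Function('u')(U))) = Mul(21, Mul(-3, Pow(Add(-2, -3), -1))) = Mul(21, Mul(-3, Pow(-5, -1))) = Mul(21, Mul(-3, Rational(-1, 5))) = Mul(21, Rational(3, 5)) = Rational(63, 5)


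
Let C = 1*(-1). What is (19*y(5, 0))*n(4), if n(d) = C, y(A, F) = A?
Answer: -95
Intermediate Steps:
C = -1
n(d) = -1
(19*y(5, 0))*n(4) = (19*5)*(-1) = 95*(-1) = -95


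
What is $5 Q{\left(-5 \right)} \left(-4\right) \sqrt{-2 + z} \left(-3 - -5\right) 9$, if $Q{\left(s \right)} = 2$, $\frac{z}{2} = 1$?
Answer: $0$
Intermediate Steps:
$z = 2$ ($z = 2 \cdot 1 = 2$)
$5 Q{\left(-5 \right)} \left(-4\right) \sqrt{-2 + z} \left(-3 - -5\right) 9 = 5 \cdot 2 \left(-4\right) \sqrt{-2 + 2} \left(-3 - -5\right) 9 = 10 \left(-4\right) \sqrt{0} \left(-3 + 5\right) 9 = \left(-40\right) 0 \cdot 2 \cdot 9 = 0 \cdot 2 \cdot 9 = 0 \cdot 9 = 0$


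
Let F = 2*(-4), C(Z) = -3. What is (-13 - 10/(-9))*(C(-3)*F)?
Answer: -856/3 ≈ -285.33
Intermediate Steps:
F = -8
(-13 - 10/(-9))*(C(-3)*F) = (-13 - 10/(-9))*(-3*(-8)) = (-13 - 10*(-⅑))*24 = (-13 + 10/9)*24 = -107/9*24 = -856/3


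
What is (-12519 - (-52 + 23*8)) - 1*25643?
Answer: -38294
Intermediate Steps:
(-12519 - (-52 + 23*8)) - 1*25643 = (-12519 - (-52 + 184)) - 25643 = (-12519 - 1*132) - 25643 = (-12519 - 132) - 25643 = -12651 - 25643 = -38294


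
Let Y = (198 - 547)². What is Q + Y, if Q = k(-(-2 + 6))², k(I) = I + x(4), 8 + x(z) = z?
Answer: 121865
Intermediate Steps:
x(z) = -8 + z
k(I) = -4 + I (k(I) = I + (-8 + 4) = I - 4 = -4 + I)
Y = 121801 (Y = (-349)² = 121801)
Q = 64 (Q = (-4 - (-2 + 6))² = (-4 - 1*4)² = (-4 - 4)² = (-8)² = 64)
Q + Y = 64 + 121801 = 121865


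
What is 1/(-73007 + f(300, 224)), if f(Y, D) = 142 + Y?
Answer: -1/72565 ≈ -1.3781e-5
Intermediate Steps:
1/(-73007 + f(300, 224)) = 1/(-73007 + (142 + 300)) = 1/(-73007 + 442) = 1/(-72565) = -1/72565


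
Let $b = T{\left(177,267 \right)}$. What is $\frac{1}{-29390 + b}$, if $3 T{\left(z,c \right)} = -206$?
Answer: $- \frac{3}{88376} \approx -3.3946 \cdot 10^{-5}$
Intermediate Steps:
$T{\left(z,c \right)} = - \frac{206}{3}$ ($T{\left(z,c \right)} = \frac{1}{3} \left(-206\right) = - \frac{206}{3}$)
$b = - \frac{206}{3} \approx -68.667$
$\frac{1}{-29390 + b} = \frac{1}{-29390 - \frac{206}{3}} = \frac{1}{- \frac{88376}{3}} = - \frac{3}{88376}$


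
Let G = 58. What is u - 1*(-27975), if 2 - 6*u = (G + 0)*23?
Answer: 27753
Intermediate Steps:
u = -222 (u = ⅓ - (58 + 0)*23/6 = ⅓ - 29*23/3 = ⅓ - ⅙*1334 = ⅓ - 667/3 = -222)
u - 1*(-27975) = -222 - 1*(-27975) = -222 + 27975 = 27753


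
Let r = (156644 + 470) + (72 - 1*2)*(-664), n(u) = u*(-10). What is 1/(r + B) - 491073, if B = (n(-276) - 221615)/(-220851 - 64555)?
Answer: -15506035728200501/31575826259 ≈ -4.9107e+5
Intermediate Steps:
n(u) = -10*u
r = 110634 (r = 157114 + (72 - 2)*(-664) = 157114 + 70*(-664) = 157114 - 46480 = 110634)
B = 218855/285406 (B = (-10*(-276) - 221615)/(-220851 - 64555) = (2760 - 221615)/(-285406) = -218855*(-1/285406) = 218855/285406 ≈ 0.76682)
1/(r + B) - 491073 = 1/(110634 + 218855/285406) - 491073 = 1/(31575826259/285406) - 491073 = 285406/31575826259 - 491073 = -15506035728200501/31575826259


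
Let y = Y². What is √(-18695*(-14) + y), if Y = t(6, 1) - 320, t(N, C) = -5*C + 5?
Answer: √364130 ≈ 603.43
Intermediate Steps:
t(N, C) = 5 - 5*C
Y = -320 (Y = (5 - 5*1) - 320 = (5 - 5) - 320 = 0 - 320 = -320)
y = 102400 (y = (-320)² = 102400)
√(-18695*(-14) + y) = √(-18695*(-14) + 102400) = √(261730 + 102400) = √364130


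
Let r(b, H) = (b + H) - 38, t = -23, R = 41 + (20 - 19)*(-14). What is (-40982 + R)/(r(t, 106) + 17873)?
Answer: -40955/17918 ≈ -2.2857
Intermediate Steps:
R = 27 (R = 41 + 1*(-14) = 41 - 14 = 27)
r(b, H) = -38 + H + b (r(b, H) = (H + b) - 38 = -38 + H + b)
(-40982 + R)/(r(t, 106) + 17873) = (-40982 + 27)/((-38 + 106 - 23) + 17873) = -40955/(45 + 17873) = -40955/17918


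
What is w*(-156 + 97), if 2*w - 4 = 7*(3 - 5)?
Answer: 295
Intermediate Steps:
w = -5 (w = 2 + (7*(3 - 5))/2 = 2 + (7*(-2))/2 = 2 + (½)*(-14) = 2 - 7 = -5)
w*(-156 + 97) = -5*(-156 + 97) = -5*(-59) = 295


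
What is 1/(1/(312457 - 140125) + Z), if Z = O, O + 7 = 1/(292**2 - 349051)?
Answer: -15152980428/106070832511 ≈ -0.14286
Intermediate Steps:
O = -1846510/263787 (O = -7 + 1/(292**2 - 349051) = -7 + 1/(85264 - 349051) = -7 + 1/(-263787) = -7 - 1/263787 = -1846510/263787 ≈ -7.0000)
Z = -1846510/263787 ≈ -7.0000
1/(1/(312457 - 140125) + Z) = 1/(1/(312457 - 140125) - 1846510/263787) = 1/(1/172332 - 1846510/263787) = 1/(-106070832511/15152980428) = -15152980428/106070832511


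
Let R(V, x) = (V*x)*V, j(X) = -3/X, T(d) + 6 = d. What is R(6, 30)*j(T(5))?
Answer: 3240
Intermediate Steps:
T(d) = -6 + d
R(V, x) = x*V²
R(6, 30)*j(T(5)) = (30*6²)*(-3/(-6 + 5)) = (30*36)*(-3/(-1)) = 1080*(-3*(-1)) = 1080*3 = 3240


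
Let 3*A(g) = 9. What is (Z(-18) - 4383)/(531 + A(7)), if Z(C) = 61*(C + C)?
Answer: -2193/178 ≈ -12.320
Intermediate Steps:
Z(C) = 122*C (Z(C) = 61*(2*C) = 122*C)
A(g) = 3 (A(g) = (⅓)*9 = 3)
(Z(-18) - 4383)/(531 + A(7)) = (122*(-18) - 4383)/(531 + 3) = (-2196 - 4383)/534 = -6579*1/534 = -2193/178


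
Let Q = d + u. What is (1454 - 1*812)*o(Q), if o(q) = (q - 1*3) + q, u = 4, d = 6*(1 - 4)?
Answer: -19902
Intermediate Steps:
d = -18 (d = 6*(-3) = -18)
Q = -14 (Q = -18 + 4 = -14)
o(q) = -3 + 2*q (o(q) = (q - 3) + q = (-3 + q) + q = -3 + 2*q)
(1454 - 1*812)*o(Q) = (1454 - 1*812)*(-3 + 2*(-14)) = (1454 - 812)*(-3 - 28) = 642*(-31) = -19902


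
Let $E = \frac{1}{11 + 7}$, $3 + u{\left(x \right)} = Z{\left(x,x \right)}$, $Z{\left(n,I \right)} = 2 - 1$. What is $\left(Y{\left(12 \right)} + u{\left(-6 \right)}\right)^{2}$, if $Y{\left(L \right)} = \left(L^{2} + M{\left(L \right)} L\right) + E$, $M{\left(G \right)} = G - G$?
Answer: $\frac{6538249}{324} \approx 20180.0$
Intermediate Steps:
$Z{\left(n,I \right)} = 1$
$u{\left(x \right)} = -2$ ($u{\left(x \right)} = -3 + 1 = -2$)
$M{\left(G \right)} = 0$
$E = \frac{1}{18} \approx 0.055556$
$Y{\left(L \right)} = \frac{1}{18} + L^{2}$ ($Y{\left(L \right)} = \left(L^{2} + 0 L\right) + \frac{1}{18} = \left(L^{2} + 0\right) + \frac{1}{18} = L^{2} + \frac{1}{18} = \frac{1}{18} + L^{2}$)
$\left(Y{\left(12 \right)} + u{\left(-6 \right)}\right)^{2} = \left(\left(\frac{1}{18} + 12^{2}\right) - 2\right)^{2} = \left(\left(\frac{1}{18} + 144\right) - 2\right)^{2} = \left(\frac{2593}{18} - 2\right)^{2} = \left(\frac{2557}{18}\right)^{2} = \frac{6538249}{324}$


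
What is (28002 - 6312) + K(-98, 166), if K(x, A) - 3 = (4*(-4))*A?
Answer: 19037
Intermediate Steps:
K(x, A) = 3 - 16*A (K(x, A) = 3 + (4*(-4))*A = 3 - 16*A)
(28002 - 6312) + K(-98, 166) = (28002 - 6312) + (3 - 16*166) = 21690 + (3 - 2656) = 21690 - 2653 = 19037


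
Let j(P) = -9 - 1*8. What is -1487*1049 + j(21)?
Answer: -1559880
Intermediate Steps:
j(P) = -17 (j(P) = -9 - 8 = -17)
-1487*1049 + j(21) = -1487*1049 - 17 = -1559863 - 17 = -1559880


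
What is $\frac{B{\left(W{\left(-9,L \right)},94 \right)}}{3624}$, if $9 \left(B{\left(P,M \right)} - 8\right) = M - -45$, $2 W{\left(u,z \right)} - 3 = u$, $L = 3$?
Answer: $\frac{211}{32616} \approx 0.0064692$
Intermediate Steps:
$W{\left(u,z \right)} = \frac{3}{2} + \frac{u}{2}$
$B{\left(P,M \right)} = 13 + \frac{M}{9}$ ($B{\left(P,M \right)} = 8 + \frac{M - -45}{9} = 8 + \frac{M + 45}{9} = 8 + \frac{45 + M}{9} = 8 + \left(5 + \frac{M}{9}\right) = 13 + \frac{M}{9}$)
$\frac{B{\left(W{\left(-9,L \right)},94 \right)}}{3624} = \frac{13 + \frac{1}{9} \cdot 94}{3624} = \left(13 + \frac{94}{9}\right) \frac{1}{3624} = \frac{211}{9} \cdot \frac{1}{3624} = \frac{211}{32616}$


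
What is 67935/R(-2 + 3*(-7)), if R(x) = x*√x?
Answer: 67935*I*√23/529 ≈ 615.89*I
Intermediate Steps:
R(x) = x^(3/2)
67935/R(-2 + 3*(-7)) = 67935/((-2 + 3*(-7))^(3/2)) = 67935/((-2 - 21)^(3/2)) = 67935/((-23)^(3/2)) = 67935/((-23*I*√23)) = 67935*(I*√23/529) = 67935*I*√23/529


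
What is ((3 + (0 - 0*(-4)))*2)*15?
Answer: 90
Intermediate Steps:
((3 + (0 - 0*(-4)))*2)*15 = ((3 + (0 - 1*0))*2)*15 = ((3 + (0 + 0))*2)*15 = ((3 + 0)*2)*15 = (3*2)*15 = 6*15 = 90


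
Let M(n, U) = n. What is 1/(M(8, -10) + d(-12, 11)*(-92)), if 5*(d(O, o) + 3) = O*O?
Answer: -5/11828 ≈ -0.00042273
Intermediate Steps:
d(O, o) = -3 + O²/5 (d(O, o) = -3 + (O*O)/5 = -3 + O²/5)
1/(M(8, -10) + d(-12, 11)*(-92)) = 1/(8 + (-3 + (⅕)*(-12)²)*(-92)) = 1/(8 + (-3 + (⅕)*144)*(-92)) = 1/(8 + (-3 + 144/5)*(-92)) = 1/(8 + (129/5)*(-92)) = 1/(8 - 11868/5) = 1/(-11828/5) = -5/11828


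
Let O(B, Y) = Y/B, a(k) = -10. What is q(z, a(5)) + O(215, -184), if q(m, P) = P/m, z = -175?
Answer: -1202/1505 ≈ -0.79867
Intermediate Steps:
q(z, a(5)) + O(215, -184) = -10/(-175) - 184/215 = -10*(-1/175) - 184*1/215 = 2/35 - 184/215 = -1202/1505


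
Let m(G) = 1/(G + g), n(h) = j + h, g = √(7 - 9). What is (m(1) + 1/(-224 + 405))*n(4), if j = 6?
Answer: 1840/543 - 10*I*√2/3 ≈ 3.3886 - 4.714*I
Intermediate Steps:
g = I*√2 (g = √(-2) = I*√2 ≈ 1.4142*I)
n(h) = 6 + h
m(G) = 1/(G + I*√2)
(m(1) + 1/(-224 + 405))*n(4) = (1/(1 + I*√2) + 1/(-224 + 405))*(6 + 4) = (1/(1 + I*√2) + 1/181)*10 = (1/181 + 1/(1 + I*√2))*10 = 10/181 + 10/(1 + I*√2)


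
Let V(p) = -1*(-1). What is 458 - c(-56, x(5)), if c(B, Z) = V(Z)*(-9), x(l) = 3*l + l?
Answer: 467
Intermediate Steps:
x(l) = 4*l
V(p) = 1
c(B, Z) = -9 (c(B, Z) = 1*(-9) = -9)
458 - c(-56, x(5)) = 458 - 1*(-9) = 458 + 9 = 467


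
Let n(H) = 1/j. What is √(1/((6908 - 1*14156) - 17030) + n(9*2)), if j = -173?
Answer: 7*I*√2095846906/4200094 ≈ 0.076299*I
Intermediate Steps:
n(H) = -1/173 (n(H) = 1/(-173) = -1/173)
√(1/((6908 - 1*14156) - 17030) + n(9*2)) = √(1/((6908 - 1*14156) - 17030) - 1/173) = √(1/((6908 - 14156) - 17030) - 1/173) = √(1/(-7248 - 17030) - 1/173) = √(1/(-24278) - 1/173) = √(-1/24278 - 1/173) = √(-24451/4200094) = 7*I*√2095846906/4200094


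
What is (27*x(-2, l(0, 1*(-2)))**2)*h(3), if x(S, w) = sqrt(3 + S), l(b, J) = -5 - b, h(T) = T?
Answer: 81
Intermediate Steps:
(27*x(-2, l(0, 1*(-2)))**2)*h(3) = (27*(sqrt(3 - 2))**2)*3 = (27*(sqrt(1))**2)*3 = (27*1**2)*3 = (27*1)*3 = 27*3 = 81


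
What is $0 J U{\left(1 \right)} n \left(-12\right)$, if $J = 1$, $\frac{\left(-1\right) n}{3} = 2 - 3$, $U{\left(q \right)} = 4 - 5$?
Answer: $0$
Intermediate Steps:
$U{\left(q \right)} = -1$ ($U{\left(q \right)} = 4 - 5 = -1$)
$n = 3$ ($n = - 3 \left(2 - 3\right) = \left(-3\right) \left(-1\right) = 3$)
$0 J U{\left(1 \right)} n \left(-12\right) = 0 \cdot 1 \left(-1\right) 3 \left(-12\right) = 0 \left(\left(-1\right) 3\right) \left(-12\right) = 0 \left(-3\right) \left(-12\right) = 0 \left(-12\right) = 0$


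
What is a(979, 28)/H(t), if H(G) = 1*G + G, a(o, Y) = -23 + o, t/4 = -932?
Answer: -239/1864 ≈ -0.12822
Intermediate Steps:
t = -3728 (t = 4*(-932) = -3728)
H(G) = 2*G (H(G) = G + G = 2*G)
a(979, 28)/H(t) = (-23 + 979)/((2*(-3728))) = 956/(-7456) = 956*(-1/7456) = -239/1864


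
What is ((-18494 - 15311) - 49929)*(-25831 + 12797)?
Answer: 1091388956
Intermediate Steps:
((-18494 - 15311) - 49929)*(-25831 + 12797) = (-33805 - 49929)*(-13034) = -83734*(-13034) = 1091388956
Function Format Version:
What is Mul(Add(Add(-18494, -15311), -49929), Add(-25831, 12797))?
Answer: 1091388956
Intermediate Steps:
Mul(Add(Add(-18494, -15311), -49929), Add(-25831, 12797)) = Mul(Add(-33805, -49929), -13034) = Mul(-83734, -13034) = 1091388956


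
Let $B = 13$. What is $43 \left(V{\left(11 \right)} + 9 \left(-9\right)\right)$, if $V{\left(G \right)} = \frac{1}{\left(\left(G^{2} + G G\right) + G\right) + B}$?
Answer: $- \frac{926435}{266} \approx -3482.8$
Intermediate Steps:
$V{\left(G \right)} = \frac{1}{13 + G + 2 G^{2}}$ ($V{\left(G \right)} = \frac{1}{\left(\left(G^{2} + G G\right) + G\right) + 13} = \frac{1}{\left(\left(G^{2} + G^{2}\right) + G\right) + 13} = \frac{1}{\left(2 G^{2} + G\right) + 13} = \frac{1}{\left(G + 2 G^{2}\right) + 13} = \frac{1}{13 + G + 2 G^{2}}$)
$43 \left(V{\left(11 \right)} + 9 \left(-9\right)\right) = 43 \left(\frac{1}{13 + 11 + 2 \cdot 11^{2}} + 9 \left(-9\right)\right) = 43 \left(\frac{1}{13 + 11 + 2 \cdot 121} - 81\right) = 43 \left(\frac{1}{13 + 11 + 242} - 81\right) = 43 \left(\frac{1}{266} - 81\right) = 43 \left(- \frac{21545}{266}\right) = - \frac{926435}{266}$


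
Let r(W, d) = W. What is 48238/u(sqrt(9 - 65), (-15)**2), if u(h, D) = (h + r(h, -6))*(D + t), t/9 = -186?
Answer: 24119*I*sqrt(14)/40572 ≈ 2.2243*I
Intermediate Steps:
t = -1674 (t = 9*(-186) = -1674)
u(h, D) = 2*h*(-1674 + D) (u(h, D) = (h + h)*(D - 1674) = (2*h)*(-1674 + D) = 2*h*(-1674 + D))
48238/u(sqrt(9 - 65), (-15)**2) = 48238/((2*sqrt(9 - 65)*(-1674 + (-15)**2))) = 48238/((2*sqrt(-56)*(-1674 + 225))) = 48238/((2*(2*I*sqrt(14))*(-1449))) = 48238/((-5796*I*sqrt(14))) = 48238*(I*sqrt(14)/81144) = 24119*I*sqrt(14)/40572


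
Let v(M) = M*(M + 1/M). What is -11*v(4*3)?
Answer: -1595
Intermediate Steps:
-11*v(4*3) = -11*(1 + (4*3)²) = -11*(1 + 12²) = -11*(1 + 144) = -11*145 = -1595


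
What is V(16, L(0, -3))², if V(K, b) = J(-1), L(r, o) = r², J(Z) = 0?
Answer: 0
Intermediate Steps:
V(K, b) = 0
V(16, L(0, -3))² = 0² = 0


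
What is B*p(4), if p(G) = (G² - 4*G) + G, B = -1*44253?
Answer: -177012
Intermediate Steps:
B = -44253
p(G) = G² - 3*G
B*p(4) = -177012*(-3 + 4) = -177012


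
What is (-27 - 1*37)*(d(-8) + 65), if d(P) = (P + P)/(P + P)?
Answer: -4224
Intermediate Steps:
d(P) = 1 (d(P) = (2*P)/((2*P)) = (2*P)*(1/(2*P)) = 1)
(-27 - 1*37)*(d(-8) + 65) = (-27 - 1*37)*(1 + 65) = (-27 - 37)*66 = -64*66 = -4224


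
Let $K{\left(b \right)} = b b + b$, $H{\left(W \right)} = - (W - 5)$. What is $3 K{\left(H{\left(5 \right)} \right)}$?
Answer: $0$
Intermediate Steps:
$H{\left(W \right)} = 5 - W$ ($H{\left(W \right)} = - (-5 + W) = 5 - W$)
$K{\left(b \right)} = b + b^{2}$ ($K{\left(b \right)} = b^{2} + b = b + b^{2}$)
$3 K{\left(H{\left(5 \right)} \right)} = 3 \left(5 - 5\right) \left(1 + \left(5 - 5\right)\right) = 3 \cdot 0 \left(1 + 0\right) = 3 \cdot 0 \cdot 1 = 3 \cdot 0 = 0$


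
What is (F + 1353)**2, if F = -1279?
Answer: 5476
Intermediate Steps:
(F + 1353)**2 = (-1279 + 1353)**2 = 74**2 = 5476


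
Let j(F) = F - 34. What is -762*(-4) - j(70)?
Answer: 3012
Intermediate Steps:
j(F) = -34 + F
-762*(-4) - j(70) = -762*(-4) - (-34 + 70) = 3048 - 1*36 = 3048 - 36 = 3012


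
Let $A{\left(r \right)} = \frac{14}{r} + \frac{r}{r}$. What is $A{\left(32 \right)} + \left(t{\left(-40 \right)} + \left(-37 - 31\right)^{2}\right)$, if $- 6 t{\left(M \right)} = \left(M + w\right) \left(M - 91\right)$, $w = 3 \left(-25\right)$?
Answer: $\frac{101501}{48} \approx 2114.6$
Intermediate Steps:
$A{\left(r \right)} = 1 + \frac{14}{r}$ ($A{\left(r \right)} = \frac{14}{r} + 1 = 1 + \frac{14}{r}$)
$w = -75$
$t{\left(M \right)} = - \frac{\left(-91 + M\right) \left(-75 + M\right)}{6}$ ($t{\left(M \right)} = - \frac{\left(M - 75\right) \left(M - 91\right)}{6} = - \frac{\left(-75 + M\right) \left(-91 + M\right)}{6} = - \frac{\left(-91 + M\right) \left(-75 + M\right)}{6}$)
$A{\left(32 \right)} + \left(t{\left(-40 \right)} + \left(-37 - 31\right)^{2}\right) = \frac{14 + 32}{32} + \left(\left(- \frac{2275}{2} - \frac{\left(-40\right)^{2}}{6} + \frac{83}{3} \left(-40\right)\right) + \left(-37 - 31\right)^{2}\right) = \frac{1}{32} \cdot 46 + \left(\left(- \frac{2275}{2} - \frac{800}{3} - \frac{3320}{3}\right) + \left(-68\right)^{2}\right) = \frac{23}{16} + \left(\left(- \frac{2275}{2} - \frac{800}{3} - \frac{3320}{3}\right) + 4624\right) = \frac{23}{16} + \left(- \frac{15065}{6} + 4624\right) = \frac{23}{16} + \frac{12679}{6} = \frac{101501}{48}$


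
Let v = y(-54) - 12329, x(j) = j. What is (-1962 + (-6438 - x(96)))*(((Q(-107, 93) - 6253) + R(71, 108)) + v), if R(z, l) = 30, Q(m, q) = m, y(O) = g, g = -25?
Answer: 158739264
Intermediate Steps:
y(O) = -25
v = -12354 (v = -25 - 12329 = -12354)
(-1962 + (-6438 - x(96)))*(((Q(-107, 93) - 6253) + R(71, 108)) + v) = (-1962 + (-6438 - 1*96))*(((-107 - 6253) + 30) - 12354) = (-1962 + (-6438 - 96))*((-6360 + 30) - 12354) = (-1962 - 6534)*(-6330 - 12354) = -8496*(-18684) = 158739264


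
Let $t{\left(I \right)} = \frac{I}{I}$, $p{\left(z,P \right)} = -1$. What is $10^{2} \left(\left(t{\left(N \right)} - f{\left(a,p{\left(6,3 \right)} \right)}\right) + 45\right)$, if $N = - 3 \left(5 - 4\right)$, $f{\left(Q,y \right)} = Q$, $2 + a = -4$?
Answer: $5200$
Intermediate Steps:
$a = -6$ ($a = -2 - 4 = -6$)
$N = -3$ ($N = \left(-3\right) 1 = -3$)
$t{\left(I \right)} = 1$
$10^{2} \left(\left(t{\left(N \right)} - f{\left(a,p{\left(6,3 \right)} \right)}\right) + 45\right) = 10^{2} \left(\left(1 - -6\right) + 45\right) = 100 \left(\left(1 + 6\right) + 45\right) = 100 \left(7 + 45\right) = 100 \cdot 52 = 5200$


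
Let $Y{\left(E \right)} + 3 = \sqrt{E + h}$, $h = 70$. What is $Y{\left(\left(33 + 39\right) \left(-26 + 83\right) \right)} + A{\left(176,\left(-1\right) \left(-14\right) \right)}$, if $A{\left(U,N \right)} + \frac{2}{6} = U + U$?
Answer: $\frac{1046}{3} + \sqrt{4174} \approx 413.27$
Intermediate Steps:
$A{\left(U,N \right)} = - \frac{1}{3} + 2 U$ ($A{\left(U,N \right)} = - \frac{1}{3} + \left(U + U\right) = - \frac{1}{3} + 2 U$)
$Y{\left(E \right)} = -3 + \sqrt{70 + E}$ ($Y{\left(E \right)} = -3 + \sqrt{E + 70} = -3 + \sqrt{70 + E}$)
$Y{\left(\left(33 + 39\right) \left(-26 + 83\right) \right)} + A{\left(176,\left(-1\right) \left(-14\right) \right)} = \left(-3 + \sqrt{70 + \left(33 + 39\right) \left(-26 + 83\right)}\right) + \left(- \frac{1}{3} + 2 \cdot 176\right) = \left(-3 + \sqrt{70 + 72 \cdot 57}\right) + \left(- \frac{1}{3} + 352\right) = \left(-3 + \sqrt{70 + 4104}\right) + \frac{1055}{3} = \left(-3 + \sqrt{4174}\right) + \frac{1055}{3} = \frac{1046}{3} + \sqrt{4174}$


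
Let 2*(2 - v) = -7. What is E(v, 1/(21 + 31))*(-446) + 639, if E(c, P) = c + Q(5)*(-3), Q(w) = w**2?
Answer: 31636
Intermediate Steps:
v = 11/2 (v = 2 - 1/2*(-7) = 2 + 7/2 = 11/2 ≈ 5.5000)
E(c, P) = -75 + c (E(c, P) = c + 5**2*(-3) = c + 25*(-3) = c - 75 = -75 + c)
E(v, 1/(21 + 31))*(-446) + 639 = (-75 + 11/2)*(-446) + 639 = -139/2*(-446) + 639 = 30997 + 639 = 31636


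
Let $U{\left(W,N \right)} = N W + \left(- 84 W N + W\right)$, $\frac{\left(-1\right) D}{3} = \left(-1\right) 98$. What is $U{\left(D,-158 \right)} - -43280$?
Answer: $3899090$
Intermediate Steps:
$D = 294$ ($D = - 3 \left(\left(-1\right) 98\right) = \left(-3\right) \left(-98\right) = 294$)
$U{\left(W,N \right)} = W - 83 N W$ ($U{\left(W,N \right)} = N W - \left(- W + 84 N W\right) = W - 83 N W$)
$U{\left(D,-158 \right)} - -43280 = 294 \left(1 - -13114\right) - -43280 = 294 \left(1 + 13114\right) + 43280 = 294 \cdot 13115 + 43280 = 3855810 + 43280 = 3899090$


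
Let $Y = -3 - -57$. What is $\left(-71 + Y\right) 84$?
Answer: $-1428$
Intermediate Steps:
$Y = 54$ ($Y = -3 + 57 = 54$)
$\left(-71 + Y\right) 84 = \left(-71 + 54\right) 84 = \left(-17\right) 84 = -1428$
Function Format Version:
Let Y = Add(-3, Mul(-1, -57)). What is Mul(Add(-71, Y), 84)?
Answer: -1428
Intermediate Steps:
Y = 54 (Y = Add(-3, 57) = 54)
Mul(Add(-71, Y), 84) = Mul(Add(-71, 54), 84) = Mul(-17, 84) = -1428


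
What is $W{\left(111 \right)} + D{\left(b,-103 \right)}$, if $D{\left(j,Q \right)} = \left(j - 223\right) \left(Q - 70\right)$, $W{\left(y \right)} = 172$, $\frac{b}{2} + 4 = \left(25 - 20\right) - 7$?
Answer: $40827$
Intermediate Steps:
$b = -12$ ($b = -8 + 2 \left(\left(25 - 20\right) - 7\right) = -8 + 2 \left(5 - 7\right) = -8 + 2 \left(-2\right) = -8 - 4 = -12$)
$D{\left(j,Q \right)} = \left(-223 + j\right) \left(-70 + Q\right)$
$W{\left(111 \right)} + D{\left(b,-103 \right)} = 172 - -40655 = 172 + \left(15610 + 22969 + 840 + 1236\right) = 172 + 40655 = 40827$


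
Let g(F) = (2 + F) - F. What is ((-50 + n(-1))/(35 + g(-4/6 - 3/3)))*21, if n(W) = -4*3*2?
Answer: -42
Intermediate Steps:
n(W) = -24 (n(W) = -12*2 = -24)
g(F) = 2
((-50 + n(-1))/(35 + g(-4/6 - 3/3)))*21 = ((-50 - 24)/(35 + 2))*21 = -74/37*21 = -74*1/37*21 = -2*21 = -42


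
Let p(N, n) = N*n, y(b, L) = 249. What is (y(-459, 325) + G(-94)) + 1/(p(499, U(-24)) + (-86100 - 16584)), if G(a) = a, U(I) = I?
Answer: 17772299/114660 ≈ 155.00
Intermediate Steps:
(y(-459, 325) + G(-94)) + 1/(p(499, U(-24)) + (-86100 - 16584)) = (249 - 94) + 1/(499*(-24) + (-86100 - 16584)) = 155 + 1/(-11976 - 102684) = 155 + 1/(-114660) = 155 - 1/114660 = 17772299/114660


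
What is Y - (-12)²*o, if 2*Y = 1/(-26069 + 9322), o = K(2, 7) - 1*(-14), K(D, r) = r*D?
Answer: -135047809/33494 ≈ -4032.0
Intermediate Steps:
K(D, r) = D*r
o = 28 (o = 2*7 - 1*(-14) = 14 + 14 = 28)
Y = -1/33494 (Y = 1/(2*(-26069 + 9322)) = (½)/(-16747) = (½)*(-1/16747) = -1/33494 ≈ -2.9856e-5)
Y - (-12)²*o = -1/33494 - (-12)²*28 = -1/33494 - 144*28 = -1/33494 - 1*4032 = -1/33494 - 4032 = -135047809/33494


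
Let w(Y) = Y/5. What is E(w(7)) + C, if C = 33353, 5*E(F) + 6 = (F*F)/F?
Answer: 833802/25 ≈ 33352.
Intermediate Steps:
w(Y) = Y/5 (w(Y) = Y*(⅕) = Y/5)
E(F) = -6/5 + F/5 (E(F) = -6/5 + ((F*F)/F)/5 = -6/5 + (F²/F)/5 = -6/5 + F/5)
E(w(7)) + C = (-6/5 + ((⅕)*7)/5) + 33353 = (-6/5 + (⅕)*(7/5)) + 33353 = (-6/5 + 7/25) + 33353 = -23/25 + 33353 = 833802/25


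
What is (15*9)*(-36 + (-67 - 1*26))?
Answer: -17415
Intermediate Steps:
(15*9)*(-36 + (-67 - 1*26)) = 135*(-36 + (-67 - 26)) = 135*(-36 - 93) = 135*(-129) = -17415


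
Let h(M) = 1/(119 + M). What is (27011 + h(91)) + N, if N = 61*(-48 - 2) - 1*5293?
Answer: 3920281/210 ≈ 18668.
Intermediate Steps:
N = -8343 (N = 61*(-50) - 5293 = -3050 - 5293 = -8343)
(27011 + h(91)) + N = (27011 + 1/(119 + 91)) - 8343 = (27011 + 1/210) - 8343 = 5672311/210 - 8343 = 3920281/210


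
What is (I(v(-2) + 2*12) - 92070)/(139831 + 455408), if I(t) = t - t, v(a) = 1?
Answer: -30690/198413 ≈ -0.15468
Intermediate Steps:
I(t) = 0
(I(v(-2) + 2*12) - 92070)/(139831 + 455408) = (0 - 92070)/(139831 + 455408) = -92070/595239 = -92070*1/595239 = -30690/198413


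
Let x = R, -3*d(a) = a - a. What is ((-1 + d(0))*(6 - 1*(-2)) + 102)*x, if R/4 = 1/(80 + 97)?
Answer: 376/177 ≈ 2.1243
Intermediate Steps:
d(a) = 0 (d(a) = -(a - a)/3 = -⅓*0 = 0)
R = 4/177 (R = 4/(80 + 97) = 4/177 ≈ 0.022599)
x = 4/177 ≈ 0.022599
((-1 + d(0))*(6 - 1*(-2)) + 102)*x = ((-1 + 0)*(6 - 1*(-2)) + 102)*(4/177) = (-(6 + 2) + 102)*(4/177) = (-1*8 + 102)*(4/177) = (-8 + 102)*(4/177) = 94*(4/177) = 376/177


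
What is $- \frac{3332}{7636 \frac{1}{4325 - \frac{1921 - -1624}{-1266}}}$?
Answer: $- \frac{4564002835}{2416794} \approx -1888.5$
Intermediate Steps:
$- \frac{3332}{7636 \frac{1}{4325 - \frac{1921 - -1624}{-1266}}} = - \frac{3332}{7636 \frac{1}{4325 - \left(1921 + 1624\right) \left(- \frac{1}{1266}\right)}} = - \frac{3332}{7636 \frac{1}{4325 - 3545 \left(- \frac{1}{1266}\right)}} = - \frac{3332}{7636 \frac{1}{4325 - - \frac{3545}{1266}}} = - \frac{3332}{7636 \frac{1}{4325 + \frac{3545}{1266}}} = - \frac{3332}{7636 \frac{1}{\frac{5478995}{1266}}} = - \frac{3332}{7636 \cdot \frac{1266}{5478995}} = - \frac{3332}{\frac{9667176}{5478995}} = \left(-3332\right) \frac{5478995}{9667176} = - \frac{4564002835}{2416794}$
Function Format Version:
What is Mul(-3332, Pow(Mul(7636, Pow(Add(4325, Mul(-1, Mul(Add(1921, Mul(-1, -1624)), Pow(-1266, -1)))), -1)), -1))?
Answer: Rational(-4564002835, 2416794) ≈ -1888.5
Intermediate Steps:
Mul(-3332, Pow(Mul(7636, Pow(Add(4325, Mul(-1, Mul(Add(1921, Mul(-1, -1624)), Pow(-1266, -1)))), -1)), -1)) = Mul(-3332, Pow(Mul(7636, Pow(Add(4325, Mul(-1, Mul(Add(1921, 1624), Rational(-1, 1266)))), -1)), -1)) = Mul(-3332, Pow(Mul(7636, Pow(Add(4325, Mul(-1, Mul(3545, Rational(-1, 1266)))), -1)), -1)) = Mul(-3332, Pow(Mul(7636, Pow(Add(4325, Mul(-1, Rational(-3545, 1266))), -1)), -1)) = Mul(-3332, Pow(Mul(7636, Pow(Add(4325, Rational(3545, 1266)), -1)), -1)) = Mul(-3332, Pow(Mul(7636, Pow(Rational(5478995, 1266), -1)), -1)) = Mul(-3332, Pow(Mul(7636, Rational(1266, 5478995)), -1)) = Mul(-3332, Pow(Rational(9667176, 5478995), -1)) = Mul(-3332, Rational(5478995, 9667176)) = Rational(-4564002835, 2416794)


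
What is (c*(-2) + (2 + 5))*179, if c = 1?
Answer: 895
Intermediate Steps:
(c*(-2) + (2 + 5))*179 = (1*(-2) + (2 + 5))*179 = (-2 + 7)*179 = 5*179 = 895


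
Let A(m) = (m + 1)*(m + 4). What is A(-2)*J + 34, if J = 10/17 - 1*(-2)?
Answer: 490/17 ≈ 28.824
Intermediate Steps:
A(m) = (1 + m)*(4 + m)
J = 44/17 (J = 10*(1/17) + 2 = 10/17 + 2 = 44/17 ≈ 2.5882)
A(-2)*J + 34 = (4 + (-2)² + 5*(-2))*(44/17) + 34 = (4 + 4 - 10)*(44/17) + 34 = -2*44/17 + 34 = -88/17 + 34 = 490/17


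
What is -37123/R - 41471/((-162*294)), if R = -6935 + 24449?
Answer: -8268025/6620292 ≈ -1.2489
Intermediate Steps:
R = 17514
-37123/R - 41471/((-162*294)) = -37123/17514 - 41471/((-162*294)) = -37123*1/17514 - 41471/(-47628) = -37123/17514 - 41471*(-1/47628) = -37123/17514 + 41471/47628 = -8268025/6620292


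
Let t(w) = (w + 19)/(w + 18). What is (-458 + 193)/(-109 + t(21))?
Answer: 10335/4211 ≈ 2.4543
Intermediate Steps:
t(w) = (19 + w)/(18 + w)
(-458 + 193)/(-109 + t(21)) = (-458 + 193)/(-109 + (19 + 21)/(18 + 21)) = -265/(-109 + 40/39) = -265/(-4211/39) = -265*(-39/4211) = 10335/4211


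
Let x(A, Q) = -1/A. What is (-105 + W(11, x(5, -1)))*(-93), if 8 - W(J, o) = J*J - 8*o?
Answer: 102114/5 ≈ 20423.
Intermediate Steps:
W(J, o) = 8 - J² + 8*o (W(J, o) = 8 - (J*J - 8*o) = 8 - (J² - 8*o) = 8 + (-J² + 8*o) = 8 - J² + 8*o)
(-105 + W(11, x(5, -1)))*(-93) = (-105 + (8 - 1*11² + 8*(-1/5)))*(-93) = (-105 + (8 - 1*121 + 8*(-1*⅕)))*(-93) = (-105 + (8 - 121 + 8*(-⅕)))*(-93) = (-105 + (8 - 121 - 8/5))*(-93) = (-105 - 573/5)*(-93) = -1098/5*(-93) = 102114/5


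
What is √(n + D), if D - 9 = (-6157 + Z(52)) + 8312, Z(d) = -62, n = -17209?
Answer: I*√15107 ≈ 122.91*I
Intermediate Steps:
D = 2102 (D = 9 + ((-6157 - 62) + 8312) = 9 + (-6219 + 8312) = 9 + 2093 = 2102)
√(n + D) = √(-17209 + 2102) = √(-15107) = I*√15107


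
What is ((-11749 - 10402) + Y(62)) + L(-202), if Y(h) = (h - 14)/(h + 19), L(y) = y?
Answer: -603515/27 ≈ -22352.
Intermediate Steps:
Y(h) = (-14 + h)/(19 + h)
((-11749 - 10402) + Y(62)) + L(-202) = ((-11749 - 10402) + (-14 + 62)/(19 + 62)) - 202 = (-22151 + 48/81) - 202 = (-22151 + (1/81)*48) - 202 = (-22151 + 16/27) - 202 = -598061/27 - 202 = -603515/27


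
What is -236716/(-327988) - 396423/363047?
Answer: -11020738318/29768764859 ≈ -0.37021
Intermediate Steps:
-236716/(-327988) - 396423/363047 = -236716*(-1/327988) - 396423*1/363047 = 59179/81997 - 396423/363047 = -11020738318/29768764859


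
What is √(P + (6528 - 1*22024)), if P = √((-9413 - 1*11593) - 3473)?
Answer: √(-15496 + I*√24479) ≈ 0.6284 + 124.48*I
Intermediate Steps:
P = I*√24479 (P = √((-9413 - 11593) - 3473) = √(-21006 - 3473) = √(-24479) = I*√24479 ≈ 156.46*I)
√(P + (6528 - 1*22024)) = √(I*√24479 + (6528 - 1*22024)) = √(I*√24479 + (6528 - 22024)) = √(I*√24479 - 15496) = √(-15496 + I*√24479)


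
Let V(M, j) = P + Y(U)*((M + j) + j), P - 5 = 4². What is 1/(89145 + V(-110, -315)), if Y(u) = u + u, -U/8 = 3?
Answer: 1/124686 ≈ 8.0201e-6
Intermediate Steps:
U = -24 (U = -8*3 = -24)
P = 21 (P = 5 + 4² = 5 + 16 = 21)
Y(u) = 2*u
V(M, j) = 21 - 96*j - 48*M (V(M, j) = 21 + (2*(-24))*((M + j) + j) = 21 - 48*(M + 2*j) = 21 + (-96*j - 48*M) = 21 - 96*j - 48*M)
1/(89145 + V(-110, -315)) = 1/(89145 + (21 - 96*(-315) - 48*(-110))) = 1/(89145 + (21 + 30240 + 5280)) = 1/(89145 + 35541) = 1/124686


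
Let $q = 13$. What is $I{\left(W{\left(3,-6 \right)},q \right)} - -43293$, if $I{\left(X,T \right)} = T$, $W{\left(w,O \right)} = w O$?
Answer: $43306$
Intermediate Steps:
$W{\left(w,O \right)} = O w$
$I{\left(W{\left(3,-6 \right)},q \right)} - -43293 = 13 - -43293 = 13 + 43293 = 43306$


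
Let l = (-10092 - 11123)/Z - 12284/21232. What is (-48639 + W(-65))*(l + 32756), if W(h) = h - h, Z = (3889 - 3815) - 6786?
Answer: -14191640631112929/8906824 ≈ -1.5933e+9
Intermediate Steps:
Z = -6712 (Z = 74 - 6786 = -6712)
l = 22999167/8906824 (l = (-10092 - 11123)/(-6712) - 12284/21232 = -21215*(-1/6712) - 12284*1/21232 = 21215/6712 - 3071/5308 = 22999167/8906824 ≈ 2.5822)
W(h) = 0
(-48639 + W(-65))*(l + 32756) = (-48639 + 0)*(22999167/8906824 + 32756) = -48639*291774926111/8906824 = -14191640631112929/8906824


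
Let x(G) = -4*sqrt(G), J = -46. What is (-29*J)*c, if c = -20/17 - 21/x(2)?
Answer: -26680/17 + 14007*sqrt(2)/4 ≈ 3382.8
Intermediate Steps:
c = -20/17 + 21*sqrt(2)/8 (c = -20/17 - 21*(-sqrt(2)/8) = -20*1/17 - (-21)*sqrt(2)/8 = -20/17 + 21*sqrt(2)/8 ≈ 2.5358)
(-29*J)*c = (-29*(-46))*(-20/17 + 21*sqrt(2)/8) = 1334*(-20/17 + 21*sqrt(2)/8) = -26680/17 + 14007*sqrt(2)/4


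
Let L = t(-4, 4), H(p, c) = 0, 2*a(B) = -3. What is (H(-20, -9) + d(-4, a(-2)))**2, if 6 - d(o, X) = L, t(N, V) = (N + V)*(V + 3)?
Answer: 36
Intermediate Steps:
a(B) = -3/2 (a(B) = (1/2)*(-3) = -3/2)
t(N, V) = (3 + V)*(N + V) (t(N, V) = (N + V)*(3 + V) = (3 + V)*(N + V))
L = 0 (L = 4**2 + 3*(-4) + 3*4 - 4*4 = 16 - 12 + 12 - 16 = 0)
d(o, X) = 6 (d(o, X) = 6 - 1*0 = 6 + 0 = 6)
(H(-20, -9) + d(-4, a(-2)))**2 = (0 + 6)**2 = 6**2 = 36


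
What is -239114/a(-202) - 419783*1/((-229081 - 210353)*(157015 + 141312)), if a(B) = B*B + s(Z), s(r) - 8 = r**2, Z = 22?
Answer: -7836659732777971/1353425057901432 ≈ -5.7902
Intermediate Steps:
s(r) = 8 + r**2
a(B) = 492 + B**2 (a(B) = B*B + (8 + 22**2) = B**2 + (8 + 484) = B**2 + 492 = 492 + B**2)
-239114/a(-202) - 419783*1/((-229081 - 210353)*(157015 + 141312)) = -239114/(492 + (-202)**2) - 419783*1/((-229081 - 210353)*(157015 + 141312)) = -239114/(492 + 40804) - 419783/(298327*(-439434)) = -239114/41296 - 419783/(-131095026918) = -239114*1/41296 - 419783*(-1/131095026918) = -119557/20648 + 419783/131095026918 = -7836659732777971/1353425057901432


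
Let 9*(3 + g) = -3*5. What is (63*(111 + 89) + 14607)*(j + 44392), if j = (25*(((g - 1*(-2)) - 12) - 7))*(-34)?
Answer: 1708835394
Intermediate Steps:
g = -14/3 (g = -3 + (-3*5)/9 = -3 + (1/9)*(-15) = -3 - 5/3 = -14/3 ≈ -4.6667)
j = 55250/3 (j = (25*(((-14/3 - 1*(-2)) - 12) - 7))*(-34) = (25*(((-14/3 + 2) - 12) - 7))*(-34) = (25*((-8/3 - 12) - 7))*(-34) = (25*(-44/3 - 7))*(-34) = (25*(-65/3))*(-34) = -1625/3*(-34) = 55250/3 ≈ 18417.)
(63*(111 + 89) + 14607)*(j + 44392) = (63*(111 + 89) + 14607)*(55250/3 + 44392) = (63*200 + 14607)*(188426/3) = (12600 + 14607)*(188426/3) = 27207*(188426/3) = 1708835394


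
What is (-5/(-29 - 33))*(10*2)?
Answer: 50/31 ≈ 1.6129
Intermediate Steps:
(-5/(-29 - 33))*(10*2) = (-5/(-62))*20 = -1/62*(-5)*20 = (5/62)*20 = 50/31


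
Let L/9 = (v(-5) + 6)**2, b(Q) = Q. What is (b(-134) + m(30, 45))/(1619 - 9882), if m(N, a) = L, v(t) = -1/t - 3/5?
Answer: -3706/206575 ≈ -0.017940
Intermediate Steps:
v(t) = -3/5 - 1/t (v(t) = -1/t - 3*1/5 = -1/t - 3/5 = -3/5 - 1/t)
L = 7056/25 (L = 9*((-3/5 - 1/(-5)) + 6)**2 = 9*((-3/5 - 1*(-1/5)) + 6)**2 = 9*((-3/5 + 1/5) + 6)**2 = 9*(-2/5 + 6)**2 = 9*(28/5)**2 = 9*(784/25) = 7056/25 ≈ 282.24)
m(N, a) = 7056/25
(b(-134) + m(30, 45))/(1619 - 9882) = (-134 + 7056/25)/(1619 - 9882) = (3706/25)/(-8263) = (3706/25)*(-1/8263) = -3706/206575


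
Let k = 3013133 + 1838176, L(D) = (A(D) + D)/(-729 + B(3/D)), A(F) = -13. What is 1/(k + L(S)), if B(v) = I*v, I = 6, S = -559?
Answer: 407529/1977049425209 ≈ 2.0613e-7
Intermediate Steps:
B(v) = 6*v
L(D) = (-13 + D)/(-729 + 18/D) (L(D) = (-13 + D)/(-729 + 6*(3/D)) = (-13 + D)/(-729 + 18/D))
k = 4851309
1/(k + L(S)) = 1/(4851309 + (1/9)*(-559)*(13 - 1*(-559))/(-2 + 81*(-559))) = 1/(4851309 + (1/9)*(-559)*(13 + 559)/(-2 - 45279)) = 1/(4851309 + (1/9)*(-559)*572/(-45281)) = 1/(4851309 + (1/9)*(-559)*(-1/45281)*572) = 1/(4851309 + 319748/407529) = 1/(1977049425209/407529) = 407529/1977049425209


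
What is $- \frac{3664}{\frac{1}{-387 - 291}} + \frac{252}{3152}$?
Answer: $\frac{1957543359}{788} \approx 2.4842 \cdot 10^{6}$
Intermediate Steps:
$- \frac{3664}{\frac{1}{-387 - 291}} + \frac{252}{3152} = - \frac{3664}{\frac{1}{-678}} + 252 \cdot \frac{1}{3152} = - \frac{3664}{- \frac{1}{678}} + \frac{63}{788} = \left(-3664\right) \left(-678\right) + \frac{63}{788} = 2484192 + \frac{63}{788} = \frac{1957543359}{788}$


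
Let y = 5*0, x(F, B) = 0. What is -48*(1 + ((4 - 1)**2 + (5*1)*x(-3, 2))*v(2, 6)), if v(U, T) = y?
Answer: -48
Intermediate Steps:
y = 0
v(U, T) = 0
-48*(1 + ((4 - 1)**2 + (5*1)*x(-3, 2))*v(2, 6)) = -48*(1 + ((4 - 1)**2 + (5*1)*0)*0) = -48*(1 + (3**2 + 5*0)*0) = -48*(1 + (9 + 0)*0) = -48*(1 + 9*0) = -48*(1 + 0) = -48*1 = -48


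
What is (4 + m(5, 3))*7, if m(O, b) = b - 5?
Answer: 14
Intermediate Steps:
m(O, b) = -5 + b
(4 + m(5, 3))*7 = (4 + (-5 + 3))*7 = (4 - 2)*7 = 2*7 = 14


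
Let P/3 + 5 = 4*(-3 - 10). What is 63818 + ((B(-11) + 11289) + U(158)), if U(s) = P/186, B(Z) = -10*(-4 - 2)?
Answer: 4660297/62 ≈ 75166.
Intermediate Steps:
B(Z) = 60 (B(Z) = -10*(-6) = 60)
P = -171 (P = -15 + 3*(4*(-3 - 10)) = -15 + 3*(4*(-13)) = -15 + 3*(-52) = -15 - 156 = -171)
U(s) = -57/62 (U(s) = -171/186 = -171*1/186 = -57/62)
63818 + ((B(-11) + 11289) + U(158)) = 63818 + ((60 + 11289) - 57/62) = 63818 + (11349 - 57/62) = 63818 + 703581/62 = 4660297/62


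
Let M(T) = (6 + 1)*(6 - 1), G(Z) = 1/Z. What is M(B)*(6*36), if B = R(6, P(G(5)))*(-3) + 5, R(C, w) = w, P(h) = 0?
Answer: 7560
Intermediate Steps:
B = 5 (B = 0*(-3) + 5 = 0 + 5 = 5)
M(T) = 35 (M(T) = 7*5 = 35)
M(B)*(6*36) = 35*(6*36) = 35*216 = 7560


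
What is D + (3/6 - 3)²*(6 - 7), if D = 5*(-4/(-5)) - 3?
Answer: -21/4 ≈ -5.2500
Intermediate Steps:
D = 1 (D = 5*(-4*(-⅕)) - 3 = 5*(⅘) - 3 = 4 - 3 = 1)
D + (3/6 - 3)²*(6 - 7) = 1 + (3/6 - 3)²*(6 - 7) = 1 + (3*(⅙) - 3)²*(-1) = 1 + (½ - 3)²*(-1) = 1 + (-5/2)²*(-1) = 1 + (25/4)*(-1) = 1 - 25/4 = -21/4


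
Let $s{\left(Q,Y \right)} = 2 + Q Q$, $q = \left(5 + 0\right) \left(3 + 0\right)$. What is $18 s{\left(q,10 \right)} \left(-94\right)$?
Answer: $-384084$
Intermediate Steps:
$q = 15$ ($q = 5 \cdot 3 = 15$)
$s{\left(Q,Y \right)} = 2 + Q^{2}$
$18 s{\left(q,10 \right)} \left(-94\right) = 18 \left(2 + 15^{2}\right) \left(-94\right) = 18 \left(2 + 225\right) \left(-94\right) = 18 \cdot 227 \left(-94\right) = 4086 \left(-94\right) = -384084$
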